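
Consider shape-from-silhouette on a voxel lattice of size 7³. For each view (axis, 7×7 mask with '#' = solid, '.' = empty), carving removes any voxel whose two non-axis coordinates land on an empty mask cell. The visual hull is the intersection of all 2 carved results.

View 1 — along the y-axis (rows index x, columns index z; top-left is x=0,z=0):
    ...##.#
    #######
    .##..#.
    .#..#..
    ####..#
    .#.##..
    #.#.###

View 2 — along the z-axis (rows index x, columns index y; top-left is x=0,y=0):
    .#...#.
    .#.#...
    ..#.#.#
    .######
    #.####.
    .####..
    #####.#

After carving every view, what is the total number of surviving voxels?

voxel count = 108

start: 7×7×7 = 343 voxels
carve view 1 (along y, XZ-mask fill 28/49): 196 voxels remain
carve view 2 (along z, XY-mask fill 28/49): 108 voxels remain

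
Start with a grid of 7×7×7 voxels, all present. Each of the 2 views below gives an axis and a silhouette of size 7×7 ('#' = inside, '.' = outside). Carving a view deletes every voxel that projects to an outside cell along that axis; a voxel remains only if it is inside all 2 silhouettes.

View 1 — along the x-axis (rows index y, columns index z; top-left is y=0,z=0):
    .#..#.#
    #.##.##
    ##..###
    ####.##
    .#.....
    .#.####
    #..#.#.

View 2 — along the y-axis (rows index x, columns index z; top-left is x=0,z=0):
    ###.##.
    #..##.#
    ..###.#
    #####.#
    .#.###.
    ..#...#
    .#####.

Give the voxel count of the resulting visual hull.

start: 7×7×7 = 343 voxels
carve view 1 (along x, YZ-mask fill 28/49): 196 voxels remain
carve view 2 (along y, XZ-mask fill 30/49): 115 voxels remain

remaining voxels: 115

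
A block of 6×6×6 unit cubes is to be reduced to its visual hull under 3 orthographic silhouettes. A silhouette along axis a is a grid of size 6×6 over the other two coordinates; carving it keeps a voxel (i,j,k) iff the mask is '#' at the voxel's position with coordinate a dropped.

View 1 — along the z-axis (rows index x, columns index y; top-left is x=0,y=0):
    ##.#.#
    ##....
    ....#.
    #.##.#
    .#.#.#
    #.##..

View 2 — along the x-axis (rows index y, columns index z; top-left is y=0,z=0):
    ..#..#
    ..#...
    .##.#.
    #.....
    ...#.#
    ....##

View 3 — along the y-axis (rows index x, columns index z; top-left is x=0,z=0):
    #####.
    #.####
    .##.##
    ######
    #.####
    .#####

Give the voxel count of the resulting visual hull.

full grid |V| = 216
  1. axis=2 (XY plane), |mask|=17  ⇒  voxels=102
  2. axis=0 (YZ plane), |mask|=11  ⇒  voxels=29
  3. axis=1 (XZ plane), |mask|=30  ⇒  voxels=25

|visual hull| = 25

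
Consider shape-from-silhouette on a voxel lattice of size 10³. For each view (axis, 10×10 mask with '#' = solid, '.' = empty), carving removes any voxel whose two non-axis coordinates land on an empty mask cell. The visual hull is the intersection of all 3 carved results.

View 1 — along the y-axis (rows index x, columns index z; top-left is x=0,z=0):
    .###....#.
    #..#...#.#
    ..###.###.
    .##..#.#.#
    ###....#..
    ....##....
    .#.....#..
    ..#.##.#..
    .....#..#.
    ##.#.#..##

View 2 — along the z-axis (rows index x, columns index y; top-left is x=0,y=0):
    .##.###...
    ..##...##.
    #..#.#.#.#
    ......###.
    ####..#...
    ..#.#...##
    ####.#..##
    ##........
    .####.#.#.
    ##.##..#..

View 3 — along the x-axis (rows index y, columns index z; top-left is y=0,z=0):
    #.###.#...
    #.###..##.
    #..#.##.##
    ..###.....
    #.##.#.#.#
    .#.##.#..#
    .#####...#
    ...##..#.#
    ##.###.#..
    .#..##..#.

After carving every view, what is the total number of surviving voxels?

89 voxels

initial block: 10^3 = 1000
V1 y: intersect with XZ mask (39 set) -- 390 left
V2 z: intersect with XY mask (46 set) -- 173 left
V3 x: intersect with YZ mask (51 set) -- 89 left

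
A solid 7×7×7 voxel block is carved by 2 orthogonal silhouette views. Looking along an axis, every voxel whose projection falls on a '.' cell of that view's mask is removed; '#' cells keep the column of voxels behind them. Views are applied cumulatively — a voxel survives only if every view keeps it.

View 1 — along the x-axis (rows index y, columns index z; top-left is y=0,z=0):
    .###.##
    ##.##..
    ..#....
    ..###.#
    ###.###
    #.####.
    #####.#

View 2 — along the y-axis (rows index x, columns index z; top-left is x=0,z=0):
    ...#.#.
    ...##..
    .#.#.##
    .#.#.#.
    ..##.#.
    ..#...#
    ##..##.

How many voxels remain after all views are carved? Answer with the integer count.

remaining voxels: 86

before carving: 343 voxels (7×7×7)
[1] x-view keeps 31 columns → grid now 217
[2] y-view keeps 20 columns → grid now 86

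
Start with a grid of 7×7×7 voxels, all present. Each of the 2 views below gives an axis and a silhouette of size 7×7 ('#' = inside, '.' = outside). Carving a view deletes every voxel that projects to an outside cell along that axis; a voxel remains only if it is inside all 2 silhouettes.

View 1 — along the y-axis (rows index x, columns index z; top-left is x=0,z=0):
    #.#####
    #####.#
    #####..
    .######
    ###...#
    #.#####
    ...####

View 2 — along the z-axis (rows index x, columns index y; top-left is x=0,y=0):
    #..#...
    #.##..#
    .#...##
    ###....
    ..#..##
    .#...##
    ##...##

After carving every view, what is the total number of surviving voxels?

remaining voxels: 115

full grid |V| = 343
after view 1 [y-axis, 37 of 49 cells solid] → remaining = 259
after view 2 [z-axis, 22 of 49 cells solid] → remaining = 115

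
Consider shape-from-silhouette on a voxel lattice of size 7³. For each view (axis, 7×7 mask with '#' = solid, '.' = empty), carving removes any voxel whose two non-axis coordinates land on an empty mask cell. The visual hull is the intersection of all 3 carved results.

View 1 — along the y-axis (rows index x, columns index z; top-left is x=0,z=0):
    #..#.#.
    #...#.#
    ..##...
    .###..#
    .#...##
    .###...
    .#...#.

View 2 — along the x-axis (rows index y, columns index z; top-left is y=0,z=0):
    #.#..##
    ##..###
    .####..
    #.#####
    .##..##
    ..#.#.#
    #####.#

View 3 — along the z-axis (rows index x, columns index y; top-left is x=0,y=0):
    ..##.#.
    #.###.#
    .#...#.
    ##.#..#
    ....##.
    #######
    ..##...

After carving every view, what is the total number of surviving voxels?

before carving: 343 voxels (7×7×7)
[1] y-view keeps 20 columns → grid now 140
[2] x-view keeps 32 columns → grid now 89
[3] z-view keeps 25 columns → grid now 45

|visual hull| = 45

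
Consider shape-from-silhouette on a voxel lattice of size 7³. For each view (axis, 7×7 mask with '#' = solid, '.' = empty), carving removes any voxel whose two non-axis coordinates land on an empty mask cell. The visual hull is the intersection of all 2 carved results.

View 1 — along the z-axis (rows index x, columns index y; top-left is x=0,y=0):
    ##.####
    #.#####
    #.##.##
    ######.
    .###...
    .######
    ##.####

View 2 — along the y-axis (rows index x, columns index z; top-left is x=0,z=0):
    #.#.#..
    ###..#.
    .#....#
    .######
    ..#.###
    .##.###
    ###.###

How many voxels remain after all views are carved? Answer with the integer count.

start: 7×7×7 = 343 voxels
[1] z-view keeps 38 columns → grid now 266
[2] y-view keeps 30 columns → grid now 166

166 voxels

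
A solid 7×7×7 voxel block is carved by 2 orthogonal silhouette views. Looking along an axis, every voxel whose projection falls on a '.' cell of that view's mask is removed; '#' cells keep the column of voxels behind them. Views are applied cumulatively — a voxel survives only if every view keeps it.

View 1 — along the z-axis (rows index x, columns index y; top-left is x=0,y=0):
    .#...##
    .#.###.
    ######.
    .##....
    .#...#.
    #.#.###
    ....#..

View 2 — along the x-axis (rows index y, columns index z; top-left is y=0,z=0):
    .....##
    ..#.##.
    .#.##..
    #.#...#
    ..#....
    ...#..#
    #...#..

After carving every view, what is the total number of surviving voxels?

before carving: 343 voxels (7×7×7)
[1] z-view keeps 23 columns → grid now 161
[2] x-view keeps 16 columns → grid now 52

remaining voxels: 52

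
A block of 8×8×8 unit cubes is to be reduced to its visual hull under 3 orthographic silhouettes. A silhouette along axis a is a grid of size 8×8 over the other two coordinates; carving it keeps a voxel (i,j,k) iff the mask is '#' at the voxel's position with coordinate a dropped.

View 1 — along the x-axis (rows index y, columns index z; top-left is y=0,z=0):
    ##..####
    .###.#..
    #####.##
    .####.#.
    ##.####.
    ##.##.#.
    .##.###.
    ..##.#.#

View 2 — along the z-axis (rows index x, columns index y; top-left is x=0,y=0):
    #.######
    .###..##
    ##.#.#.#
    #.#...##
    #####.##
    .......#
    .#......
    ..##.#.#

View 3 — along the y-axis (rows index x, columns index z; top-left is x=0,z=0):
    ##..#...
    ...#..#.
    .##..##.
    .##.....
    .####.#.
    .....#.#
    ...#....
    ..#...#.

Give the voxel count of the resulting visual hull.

before carving: 512 voxels (8×8×8)
step 1: project along x, AND mask (42/64) → |grid| = 336
step 2: project along z, AND mask (34/64) → |grid| = 175
step 3: project along y, AND mask (21/64) → |grid| = 77

77 voxels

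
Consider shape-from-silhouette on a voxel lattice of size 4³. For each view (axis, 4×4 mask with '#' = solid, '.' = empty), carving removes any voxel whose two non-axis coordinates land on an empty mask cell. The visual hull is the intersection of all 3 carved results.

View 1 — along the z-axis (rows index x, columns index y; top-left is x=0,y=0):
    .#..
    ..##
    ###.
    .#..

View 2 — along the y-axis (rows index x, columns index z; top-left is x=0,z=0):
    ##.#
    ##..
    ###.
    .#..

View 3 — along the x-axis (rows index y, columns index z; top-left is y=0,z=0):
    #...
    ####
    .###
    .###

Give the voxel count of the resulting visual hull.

|visual hull| = 12

initial block: 4^3 = 64
step 1: project along z, AND mask (7/16) → |grid| = 28
step 2: project along y, AND mask (9/16) → |grid| = 17
step 3: project along x, AND mask (11/16) → |grid| = 12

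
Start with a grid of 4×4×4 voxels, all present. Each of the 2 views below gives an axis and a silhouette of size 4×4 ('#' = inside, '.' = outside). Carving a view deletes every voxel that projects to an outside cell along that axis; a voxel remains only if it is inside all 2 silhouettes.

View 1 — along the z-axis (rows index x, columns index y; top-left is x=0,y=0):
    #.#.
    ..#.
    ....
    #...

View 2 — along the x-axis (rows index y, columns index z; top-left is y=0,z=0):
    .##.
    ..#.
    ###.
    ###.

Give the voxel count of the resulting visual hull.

full grid |V| = 64
[1] z-view keeps 4 columns → grid now 16
[2] x-view keeps 9 columns → grid now 10

|visual hull| = 10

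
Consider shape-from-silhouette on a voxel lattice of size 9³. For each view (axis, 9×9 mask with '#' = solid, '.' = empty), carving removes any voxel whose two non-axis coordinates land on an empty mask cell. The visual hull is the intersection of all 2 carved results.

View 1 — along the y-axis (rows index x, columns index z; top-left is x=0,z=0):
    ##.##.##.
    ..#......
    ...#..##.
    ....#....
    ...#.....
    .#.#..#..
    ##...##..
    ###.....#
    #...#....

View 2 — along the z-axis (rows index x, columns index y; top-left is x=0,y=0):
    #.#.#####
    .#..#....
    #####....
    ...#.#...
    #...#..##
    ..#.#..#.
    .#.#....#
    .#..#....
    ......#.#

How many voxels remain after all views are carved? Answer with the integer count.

|visual hull| = 98

start: 9×9×9 = 729 voxels
after view 1 [y-axis, 25 of 81 cells solid] → remaining = 225
after view 2 [z-axis, 30 of 81 cells solid] → remaining = 98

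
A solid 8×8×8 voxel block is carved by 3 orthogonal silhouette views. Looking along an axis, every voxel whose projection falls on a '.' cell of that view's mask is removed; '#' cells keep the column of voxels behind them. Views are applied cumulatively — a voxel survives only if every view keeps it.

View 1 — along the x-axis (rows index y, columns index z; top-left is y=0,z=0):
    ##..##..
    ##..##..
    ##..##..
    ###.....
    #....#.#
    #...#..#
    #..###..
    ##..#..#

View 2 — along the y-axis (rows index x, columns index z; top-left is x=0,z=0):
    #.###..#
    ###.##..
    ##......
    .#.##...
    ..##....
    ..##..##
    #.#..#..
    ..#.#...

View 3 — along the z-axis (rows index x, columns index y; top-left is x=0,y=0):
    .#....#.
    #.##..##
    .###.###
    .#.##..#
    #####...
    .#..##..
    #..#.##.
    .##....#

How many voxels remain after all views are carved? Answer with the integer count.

full grid |V| = 512
carve view 1 (along x, YZ-mask fill 29/64): 232 voxels remain
carve view 2 (along y, XZ-mask fill 26/64): 97 voxels remain
carve view 3 (along z, XY-mask fill 32/64): 50 voxels remain

50 voxels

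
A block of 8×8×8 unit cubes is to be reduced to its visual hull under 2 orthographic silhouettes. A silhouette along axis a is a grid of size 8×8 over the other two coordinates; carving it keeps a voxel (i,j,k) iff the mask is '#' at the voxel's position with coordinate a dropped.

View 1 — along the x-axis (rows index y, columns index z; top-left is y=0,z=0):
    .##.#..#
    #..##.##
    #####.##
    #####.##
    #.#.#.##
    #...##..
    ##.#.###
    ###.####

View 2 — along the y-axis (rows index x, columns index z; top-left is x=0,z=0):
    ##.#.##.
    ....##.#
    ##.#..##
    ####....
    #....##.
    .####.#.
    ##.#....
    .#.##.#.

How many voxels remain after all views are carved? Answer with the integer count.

|visual hull| = 173

before carving: 512 voxels (8×8×8)
  1. axis=0 (YZ plane), |mask|=44  ⇒  voxels=352
  2. axis=1 (XZ plane), |mask|=32  ⇒  voxels=173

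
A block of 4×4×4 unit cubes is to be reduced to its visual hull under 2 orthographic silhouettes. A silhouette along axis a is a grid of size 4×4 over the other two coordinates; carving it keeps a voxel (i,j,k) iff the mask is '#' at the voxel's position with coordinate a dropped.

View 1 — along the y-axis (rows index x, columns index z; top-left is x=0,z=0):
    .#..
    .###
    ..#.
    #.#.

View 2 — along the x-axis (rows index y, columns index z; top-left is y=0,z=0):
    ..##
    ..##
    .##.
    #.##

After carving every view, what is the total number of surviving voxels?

initial block: 4^3 = 64
  1. axis=1 (XZ plane), |mask|=7  ⇒  voxels=28
  2. axis=0 (YZ plane), |mask|=9  ⇒  voxels=18

|visual hull| = 18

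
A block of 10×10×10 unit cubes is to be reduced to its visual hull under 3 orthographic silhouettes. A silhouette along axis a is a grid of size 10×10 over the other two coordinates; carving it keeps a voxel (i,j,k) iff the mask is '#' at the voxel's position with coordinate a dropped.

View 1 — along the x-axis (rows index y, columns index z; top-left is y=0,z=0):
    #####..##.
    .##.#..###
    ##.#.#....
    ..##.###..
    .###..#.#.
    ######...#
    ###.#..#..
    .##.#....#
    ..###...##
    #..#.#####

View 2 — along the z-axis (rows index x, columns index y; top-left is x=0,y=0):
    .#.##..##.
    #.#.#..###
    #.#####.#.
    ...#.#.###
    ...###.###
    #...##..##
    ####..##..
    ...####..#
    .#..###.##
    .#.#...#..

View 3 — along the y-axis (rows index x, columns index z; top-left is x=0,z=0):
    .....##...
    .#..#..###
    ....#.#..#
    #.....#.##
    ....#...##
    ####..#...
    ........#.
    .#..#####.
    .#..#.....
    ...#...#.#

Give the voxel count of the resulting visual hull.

|visual hull| = 95

full grid |V| = 1000
carve view 1 (along x, YZ-mask fill 55/100): 550 voxels remain
carve view 2 (along z, XY-mask fill 54/100): 297 voxels remain
carve view 3 (along y, XZ-mask fill 34/100): 95 voxels remain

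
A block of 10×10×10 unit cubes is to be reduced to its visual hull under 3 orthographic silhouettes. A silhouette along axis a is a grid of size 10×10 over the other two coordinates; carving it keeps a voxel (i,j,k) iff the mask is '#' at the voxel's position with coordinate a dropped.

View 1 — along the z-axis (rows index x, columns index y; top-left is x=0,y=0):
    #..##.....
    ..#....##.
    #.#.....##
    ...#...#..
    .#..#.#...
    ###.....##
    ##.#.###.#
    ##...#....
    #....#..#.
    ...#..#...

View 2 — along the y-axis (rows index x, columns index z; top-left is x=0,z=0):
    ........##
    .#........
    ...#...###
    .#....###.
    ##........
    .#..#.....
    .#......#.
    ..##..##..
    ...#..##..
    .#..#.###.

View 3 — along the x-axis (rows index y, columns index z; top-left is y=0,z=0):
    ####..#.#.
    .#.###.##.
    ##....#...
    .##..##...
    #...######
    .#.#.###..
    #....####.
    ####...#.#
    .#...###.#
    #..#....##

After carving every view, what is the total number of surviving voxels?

54 voxels

initial block: 10^3 = 1000
carve view 1 (along z, XY-mask fill 35/100): 350 voxels remain
carve view 2 (along y, XZ-mask fill 29/100): 94 voxels remain
carve view 3 (along x, YZ-mask fill 51/100): 54 voxels remain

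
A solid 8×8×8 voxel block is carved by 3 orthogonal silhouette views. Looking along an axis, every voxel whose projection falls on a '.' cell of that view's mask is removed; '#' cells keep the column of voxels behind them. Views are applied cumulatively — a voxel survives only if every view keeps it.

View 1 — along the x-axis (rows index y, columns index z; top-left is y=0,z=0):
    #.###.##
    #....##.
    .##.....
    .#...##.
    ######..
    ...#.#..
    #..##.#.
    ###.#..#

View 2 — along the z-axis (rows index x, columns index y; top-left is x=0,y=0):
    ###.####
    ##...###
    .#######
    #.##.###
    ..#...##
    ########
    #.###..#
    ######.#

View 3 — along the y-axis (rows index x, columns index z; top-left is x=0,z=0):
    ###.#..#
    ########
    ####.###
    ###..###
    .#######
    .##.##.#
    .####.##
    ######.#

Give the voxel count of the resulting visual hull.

before carving: 512 voxels (8×8×8)
step 1: project along x, AND mask (31/64) → |grid| = 248
step 2: project along z, AND mask (48/64) → |grid| = 186
step 3: project along y, AND mask (51/64) → |grid| = 144

voxel count = 144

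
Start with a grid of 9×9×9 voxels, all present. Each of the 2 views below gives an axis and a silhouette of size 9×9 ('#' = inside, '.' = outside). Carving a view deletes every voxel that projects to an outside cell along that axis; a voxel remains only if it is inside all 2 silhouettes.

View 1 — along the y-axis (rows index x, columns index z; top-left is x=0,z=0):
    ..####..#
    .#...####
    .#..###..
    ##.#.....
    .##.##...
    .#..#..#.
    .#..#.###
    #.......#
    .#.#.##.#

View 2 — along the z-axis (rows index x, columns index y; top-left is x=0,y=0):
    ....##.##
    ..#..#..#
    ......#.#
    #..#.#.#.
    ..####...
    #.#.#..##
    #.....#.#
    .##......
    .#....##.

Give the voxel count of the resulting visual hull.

remaining voxels: 120

initial block: 9^3 = 729
carve view 1 (along y, XZ-mask fill 36/81): 324 voxels remain
carve view 2 (along z, XY-mask fill 30/81): 120 voxels remain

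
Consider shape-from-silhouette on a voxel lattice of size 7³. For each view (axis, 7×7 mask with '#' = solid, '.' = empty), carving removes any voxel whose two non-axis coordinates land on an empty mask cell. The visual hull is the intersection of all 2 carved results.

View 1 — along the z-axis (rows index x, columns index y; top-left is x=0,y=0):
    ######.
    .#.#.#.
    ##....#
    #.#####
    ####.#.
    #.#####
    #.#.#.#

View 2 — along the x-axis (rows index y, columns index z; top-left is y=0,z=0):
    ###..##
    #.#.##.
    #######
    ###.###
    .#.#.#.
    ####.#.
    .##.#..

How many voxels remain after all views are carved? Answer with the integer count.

start: 7×7×7 = 343 voxels
after view 1 [z-axis, 33 of 49 cells solid] → remaining = 231
after view 2 [x-axis, 33 of 49 cells solid] → remaining = 160

160 voxels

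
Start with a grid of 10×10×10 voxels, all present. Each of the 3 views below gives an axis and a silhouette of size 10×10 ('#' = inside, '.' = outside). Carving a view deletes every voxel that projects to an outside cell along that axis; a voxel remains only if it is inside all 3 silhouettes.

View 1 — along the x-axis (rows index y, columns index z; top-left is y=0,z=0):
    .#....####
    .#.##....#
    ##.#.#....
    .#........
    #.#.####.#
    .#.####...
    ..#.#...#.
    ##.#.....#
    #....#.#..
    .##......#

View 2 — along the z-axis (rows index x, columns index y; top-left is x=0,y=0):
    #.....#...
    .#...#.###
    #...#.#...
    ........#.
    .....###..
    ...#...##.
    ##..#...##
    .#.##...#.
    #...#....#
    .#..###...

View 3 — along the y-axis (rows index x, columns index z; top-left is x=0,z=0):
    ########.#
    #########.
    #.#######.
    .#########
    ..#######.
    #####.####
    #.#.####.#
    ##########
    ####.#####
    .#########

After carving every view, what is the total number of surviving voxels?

start: 10×10×10 = 1000 voxels
step 1: project along x, AND mask (39/100) → |grid| = 390
step 2: project along z, AND mask (33/100) → |grid| = 136
step 3: project along y, AND mask (86/100) → |grid| = 115

|visual hull| = 115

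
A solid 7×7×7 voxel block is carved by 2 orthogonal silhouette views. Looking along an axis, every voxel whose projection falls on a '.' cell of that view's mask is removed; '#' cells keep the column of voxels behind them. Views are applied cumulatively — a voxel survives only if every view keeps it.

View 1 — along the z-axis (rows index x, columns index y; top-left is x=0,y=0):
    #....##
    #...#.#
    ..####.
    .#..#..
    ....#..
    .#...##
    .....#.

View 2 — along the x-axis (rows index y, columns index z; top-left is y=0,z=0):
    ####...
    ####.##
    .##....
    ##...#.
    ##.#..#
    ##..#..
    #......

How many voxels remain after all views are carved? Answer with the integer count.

remaining voxels: 56

full grid |V| = 343
step 1: project along z, AND mask (17/49) → |grid| = 119
step 2: project along x, AND mask (23/49) → |grid| = 56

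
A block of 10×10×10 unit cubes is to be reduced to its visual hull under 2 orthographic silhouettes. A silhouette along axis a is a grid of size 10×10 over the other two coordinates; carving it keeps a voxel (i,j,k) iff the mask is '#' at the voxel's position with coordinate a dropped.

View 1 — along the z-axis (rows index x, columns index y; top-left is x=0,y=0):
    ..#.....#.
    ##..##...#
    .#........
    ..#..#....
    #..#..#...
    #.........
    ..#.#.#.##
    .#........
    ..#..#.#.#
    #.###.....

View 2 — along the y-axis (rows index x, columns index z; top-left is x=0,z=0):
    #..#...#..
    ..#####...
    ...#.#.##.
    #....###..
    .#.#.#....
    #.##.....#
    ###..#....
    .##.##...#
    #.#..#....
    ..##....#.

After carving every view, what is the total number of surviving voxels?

105 voxels

before carving: 1000 voxels (10×10×10)
  1. axis=2 (XY plane), |mask|=28  ⇒  voxels=280
  2. axis=1 (XZ plane), |mask|=38  ⇒  voxels=105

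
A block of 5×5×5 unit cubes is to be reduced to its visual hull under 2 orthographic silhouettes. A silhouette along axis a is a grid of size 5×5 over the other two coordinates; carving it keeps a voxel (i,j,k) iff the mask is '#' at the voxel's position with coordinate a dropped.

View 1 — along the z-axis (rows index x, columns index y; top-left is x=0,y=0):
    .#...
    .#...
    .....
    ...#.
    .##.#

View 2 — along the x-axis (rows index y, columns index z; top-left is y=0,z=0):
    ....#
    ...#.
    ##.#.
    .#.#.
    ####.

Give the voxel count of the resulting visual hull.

remaining voxels: 12

initial block: 5^3 = 125
after view 1 [z-axis, 6 of 25 cells solid] → remaining = 30
after view 2 [x-axis, 11 of 25 cells solid] → remaining = 12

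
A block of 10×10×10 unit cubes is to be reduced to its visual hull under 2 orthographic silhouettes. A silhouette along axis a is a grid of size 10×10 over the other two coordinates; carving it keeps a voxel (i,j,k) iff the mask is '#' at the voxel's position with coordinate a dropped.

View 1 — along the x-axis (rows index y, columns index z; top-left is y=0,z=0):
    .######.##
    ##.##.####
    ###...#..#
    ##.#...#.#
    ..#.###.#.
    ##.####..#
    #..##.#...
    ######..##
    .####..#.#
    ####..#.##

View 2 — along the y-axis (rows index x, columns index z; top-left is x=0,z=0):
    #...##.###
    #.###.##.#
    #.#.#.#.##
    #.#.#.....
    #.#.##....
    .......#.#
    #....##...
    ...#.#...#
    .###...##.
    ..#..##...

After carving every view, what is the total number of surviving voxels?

voxel count = 260

start: 10×10×10 = 1000 voxels
carve view 1 (along x, YZ-mask fill 63/100): 630 voxels remain
carve view 2 (along y, XZ-mask fill 42/100): 260 voxels remain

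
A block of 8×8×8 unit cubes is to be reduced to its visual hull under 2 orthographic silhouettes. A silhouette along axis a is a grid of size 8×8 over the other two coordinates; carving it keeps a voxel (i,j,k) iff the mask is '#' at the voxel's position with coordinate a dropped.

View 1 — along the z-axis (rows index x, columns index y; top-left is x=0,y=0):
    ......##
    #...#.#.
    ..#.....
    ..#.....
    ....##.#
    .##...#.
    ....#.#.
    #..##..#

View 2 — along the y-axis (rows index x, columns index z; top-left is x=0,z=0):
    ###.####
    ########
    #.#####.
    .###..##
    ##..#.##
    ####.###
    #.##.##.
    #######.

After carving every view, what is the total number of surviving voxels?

remaining voxels: 123

full grid |V| = 512
step 1: project along z, AND mask (19/64) → |grid| = 152
step 2: project along y, AND mask (50/64) → |grid| = 123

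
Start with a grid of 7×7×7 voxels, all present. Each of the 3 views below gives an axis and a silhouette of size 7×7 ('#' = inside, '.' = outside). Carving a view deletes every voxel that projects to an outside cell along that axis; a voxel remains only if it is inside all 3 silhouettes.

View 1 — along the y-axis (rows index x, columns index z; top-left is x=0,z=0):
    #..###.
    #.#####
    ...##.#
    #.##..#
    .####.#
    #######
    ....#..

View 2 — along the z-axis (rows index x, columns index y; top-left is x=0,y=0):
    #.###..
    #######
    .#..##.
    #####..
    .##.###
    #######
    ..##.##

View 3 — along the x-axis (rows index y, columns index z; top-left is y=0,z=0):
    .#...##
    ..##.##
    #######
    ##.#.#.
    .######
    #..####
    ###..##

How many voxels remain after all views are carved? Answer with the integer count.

voxel count = 116

full grid |V| = 343
step 1: project along y, AND mask (30/49) → |grid| = 210
step 2: project along z, AND mask (35/49) → |grid| = 165
step 3: project along x, AND mask (34/49) → |grid| = 116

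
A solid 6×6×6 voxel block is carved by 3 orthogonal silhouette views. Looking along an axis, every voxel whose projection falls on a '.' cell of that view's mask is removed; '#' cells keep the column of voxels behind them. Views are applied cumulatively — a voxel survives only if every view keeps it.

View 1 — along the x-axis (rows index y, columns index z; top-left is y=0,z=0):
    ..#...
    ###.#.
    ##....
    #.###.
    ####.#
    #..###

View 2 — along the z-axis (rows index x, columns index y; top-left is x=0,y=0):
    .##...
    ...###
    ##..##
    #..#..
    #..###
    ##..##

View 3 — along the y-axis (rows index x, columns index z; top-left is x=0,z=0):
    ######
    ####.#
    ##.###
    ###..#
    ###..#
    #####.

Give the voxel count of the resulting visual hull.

before carving: 216 voxels (6×6×6)
after view 1 [x-axis, 20 of 36 cells solid] → remaining = 120
after view 2 [z-axis, 19 of 36 cells solid] → remaining = 66
after view 3 [y-axis, 29 of 36 cells solid] → remaining = 52

remaining voxels: 52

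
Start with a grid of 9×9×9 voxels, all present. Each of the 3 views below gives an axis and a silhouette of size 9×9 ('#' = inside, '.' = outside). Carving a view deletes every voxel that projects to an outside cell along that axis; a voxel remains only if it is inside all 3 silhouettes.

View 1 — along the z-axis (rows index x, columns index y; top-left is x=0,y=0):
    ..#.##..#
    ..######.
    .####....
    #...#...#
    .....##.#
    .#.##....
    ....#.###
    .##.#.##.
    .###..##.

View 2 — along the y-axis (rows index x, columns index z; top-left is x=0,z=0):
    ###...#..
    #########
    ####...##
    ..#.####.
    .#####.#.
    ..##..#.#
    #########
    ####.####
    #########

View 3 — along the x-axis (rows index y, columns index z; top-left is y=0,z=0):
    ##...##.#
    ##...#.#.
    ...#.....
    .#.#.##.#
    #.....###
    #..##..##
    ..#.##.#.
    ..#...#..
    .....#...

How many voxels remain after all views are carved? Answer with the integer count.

remaining voxels: 93

start: 9×9×9 = 729 voxels
[1] z-view keeps 37 columns → grid now 333
[2] y-view keeps 60 columns → grid now 260
[3] x-view keeps 31 columns → grid now 93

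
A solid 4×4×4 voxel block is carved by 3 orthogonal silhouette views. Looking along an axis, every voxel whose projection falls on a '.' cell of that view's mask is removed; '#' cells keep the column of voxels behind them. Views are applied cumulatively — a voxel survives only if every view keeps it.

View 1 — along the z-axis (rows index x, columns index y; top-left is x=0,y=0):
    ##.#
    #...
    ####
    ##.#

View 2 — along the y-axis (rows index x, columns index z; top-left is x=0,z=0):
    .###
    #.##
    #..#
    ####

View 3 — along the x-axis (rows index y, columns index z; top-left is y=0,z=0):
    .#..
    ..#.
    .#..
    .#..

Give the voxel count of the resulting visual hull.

remaining voxels: 6

before carving: 64 voxels (4×4×4)
[1] z-view keeps 11 columns → grid now 44
[2] y-view keeps 12 columns → grid now 32
[3] x-view keeps 4 columns → grid now 6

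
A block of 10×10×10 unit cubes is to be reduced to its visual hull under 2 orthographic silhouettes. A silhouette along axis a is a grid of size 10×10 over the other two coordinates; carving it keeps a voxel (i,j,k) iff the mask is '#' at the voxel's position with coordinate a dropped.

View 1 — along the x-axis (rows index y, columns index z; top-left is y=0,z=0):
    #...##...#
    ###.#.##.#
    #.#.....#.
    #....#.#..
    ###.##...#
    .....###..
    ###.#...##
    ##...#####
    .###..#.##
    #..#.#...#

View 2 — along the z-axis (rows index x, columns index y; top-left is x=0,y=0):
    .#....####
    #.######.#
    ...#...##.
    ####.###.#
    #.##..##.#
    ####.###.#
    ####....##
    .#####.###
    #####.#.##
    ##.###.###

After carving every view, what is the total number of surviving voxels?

full grid |V| = 1000
after view 1 [x-axis, 49 of 100 cells solid] → remaining = 490
after view 2 [z-axis, 68 of 100 cells solid] → remaining = 328

voxel count = 328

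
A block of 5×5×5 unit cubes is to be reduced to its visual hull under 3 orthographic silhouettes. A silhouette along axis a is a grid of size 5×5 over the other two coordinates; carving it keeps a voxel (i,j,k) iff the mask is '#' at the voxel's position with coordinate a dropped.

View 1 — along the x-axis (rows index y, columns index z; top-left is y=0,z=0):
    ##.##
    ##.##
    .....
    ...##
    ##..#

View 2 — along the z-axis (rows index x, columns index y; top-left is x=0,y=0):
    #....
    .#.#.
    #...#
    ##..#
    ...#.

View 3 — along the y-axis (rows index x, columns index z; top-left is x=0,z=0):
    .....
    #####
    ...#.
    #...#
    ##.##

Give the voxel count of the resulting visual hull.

15 voxels

before carving: 125 voxels (5×5×5)
step 1: project along x, AND mask (13/25) → |grid| = 65
step 2: project along z, AND mask (9/25) → |grid| = 30
step 3: project along y, AND mask (12/25) → |grid| = 15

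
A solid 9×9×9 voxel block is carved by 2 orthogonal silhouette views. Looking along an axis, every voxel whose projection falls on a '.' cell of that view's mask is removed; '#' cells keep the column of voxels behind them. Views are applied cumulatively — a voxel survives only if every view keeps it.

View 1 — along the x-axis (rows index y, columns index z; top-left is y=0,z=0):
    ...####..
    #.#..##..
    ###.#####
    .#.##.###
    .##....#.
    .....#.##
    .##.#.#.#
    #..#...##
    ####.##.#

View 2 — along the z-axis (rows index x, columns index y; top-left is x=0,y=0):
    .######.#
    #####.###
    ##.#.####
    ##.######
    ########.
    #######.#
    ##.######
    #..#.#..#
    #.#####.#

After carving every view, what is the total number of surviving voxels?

full grid |V| = 729
  1. axis=0 (YZ plane), |mask|=44  ⇒  voxels=396
  2. axis=2 (XY plane), |mask|=65  ⇒  voxels=315

voxel count = 315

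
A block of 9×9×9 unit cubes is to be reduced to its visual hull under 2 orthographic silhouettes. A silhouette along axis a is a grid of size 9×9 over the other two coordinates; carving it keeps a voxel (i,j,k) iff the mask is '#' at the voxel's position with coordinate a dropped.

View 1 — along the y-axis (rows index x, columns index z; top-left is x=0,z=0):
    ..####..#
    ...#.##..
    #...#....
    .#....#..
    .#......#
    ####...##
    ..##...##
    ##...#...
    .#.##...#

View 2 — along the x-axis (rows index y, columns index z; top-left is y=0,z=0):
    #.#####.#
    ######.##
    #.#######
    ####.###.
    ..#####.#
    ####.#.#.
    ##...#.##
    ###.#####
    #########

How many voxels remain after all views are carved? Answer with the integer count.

219 voxels

initial block: 9^3 = 729
  1. axis=1 (XZ plane), |mask|=31  ⇒  voxels=279
  2. axis=0 (YZ plane), |mask|=64  ⇒  voxels=219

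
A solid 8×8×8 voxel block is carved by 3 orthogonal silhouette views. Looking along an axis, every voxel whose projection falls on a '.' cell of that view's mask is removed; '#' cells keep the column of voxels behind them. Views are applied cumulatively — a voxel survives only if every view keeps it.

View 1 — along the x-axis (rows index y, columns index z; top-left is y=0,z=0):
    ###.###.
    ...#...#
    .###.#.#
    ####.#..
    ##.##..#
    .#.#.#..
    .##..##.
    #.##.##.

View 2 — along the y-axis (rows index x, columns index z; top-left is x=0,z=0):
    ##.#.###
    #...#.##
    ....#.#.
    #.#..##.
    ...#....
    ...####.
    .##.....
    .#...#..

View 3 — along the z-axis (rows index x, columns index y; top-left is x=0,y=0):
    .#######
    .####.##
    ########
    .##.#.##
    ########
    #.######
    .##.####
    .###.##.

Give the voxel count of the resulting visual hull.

full grid |V| = 512
carve view 1 (along x, YZ-mask fill 35/64): 280 voxels remain
carve view 2 (along y, XZ-mask fill 25/64): 109 voxels remain
carve view 3 (along z, XY-mask fill 52/64): 85 voxels remain

85 voxels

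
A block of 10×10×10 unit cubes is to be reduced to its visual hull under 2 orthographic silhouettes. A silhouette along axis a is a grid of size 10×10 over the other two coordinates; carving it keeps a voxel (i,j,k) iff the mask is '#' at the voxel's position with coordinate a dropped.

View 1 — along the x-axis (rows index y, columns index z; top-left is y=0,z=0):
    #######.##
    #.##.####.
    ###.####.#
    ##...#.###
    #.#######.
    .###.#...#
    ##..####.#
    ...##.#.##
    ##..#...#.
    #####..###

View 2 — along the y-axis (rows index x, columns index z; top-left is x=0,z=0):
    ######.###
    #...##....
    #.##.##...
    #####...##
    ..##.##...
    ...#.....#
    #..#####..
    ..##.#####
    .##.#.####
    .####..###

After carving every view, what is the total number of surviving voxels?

initial block: 10^3 = 1000
after view 1 [x-axis, 67 of 100 cells solid] → remaining = 670
after view 2 [y-axis, 57 of 100 cells solid] → remaining = 379

379 voxels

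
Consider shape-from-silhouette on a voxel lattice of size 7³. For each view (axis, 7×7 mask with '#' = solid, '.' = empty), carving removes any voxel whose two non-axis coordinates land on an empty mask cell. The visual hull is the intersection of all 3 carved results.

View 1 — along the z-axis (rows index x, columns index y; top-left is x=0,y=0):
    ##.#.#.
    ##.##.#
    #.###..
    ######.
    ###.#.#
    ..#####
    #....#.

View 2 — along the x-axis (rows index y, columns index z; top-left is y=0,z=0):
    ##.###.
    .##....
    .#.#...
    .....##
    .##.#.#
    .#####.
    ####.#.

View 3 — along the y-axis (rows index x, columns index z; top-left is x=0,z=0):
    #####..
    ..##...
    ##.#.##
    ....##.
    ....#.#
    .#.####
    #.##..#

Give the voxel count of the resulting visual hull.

remaining voxels: 52

before carving: 343 voxels (7×7×7)
after view 1 [z-axis, 31 of 49 cells solid] → remaining = 217
after view 2 [x-axis, 25 of 49 cells solid] → remaining = 111
after view 3 [y-axis, 25 of 49 cells solid] → remaining = 52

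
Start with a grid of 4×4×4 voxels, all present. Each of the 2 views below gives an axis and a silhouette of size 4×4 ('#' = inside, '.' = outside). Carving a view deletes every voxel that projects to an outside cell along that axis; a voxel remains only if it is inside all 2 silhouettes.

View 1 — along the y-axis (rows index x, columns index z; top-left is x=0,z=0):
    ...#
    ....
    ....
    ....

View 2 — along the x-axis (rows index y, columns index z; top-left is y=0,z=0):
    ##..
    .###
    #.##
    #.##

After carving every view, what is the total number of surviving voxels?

3 voxels

before carving: 64 voxels (4×4×4)
  1. axis=1 (XZ plane), |mask|=1  ⇒  voxels=4
  2. axis=0 (YZ plane), |mask|=11  ⇒  voxels=3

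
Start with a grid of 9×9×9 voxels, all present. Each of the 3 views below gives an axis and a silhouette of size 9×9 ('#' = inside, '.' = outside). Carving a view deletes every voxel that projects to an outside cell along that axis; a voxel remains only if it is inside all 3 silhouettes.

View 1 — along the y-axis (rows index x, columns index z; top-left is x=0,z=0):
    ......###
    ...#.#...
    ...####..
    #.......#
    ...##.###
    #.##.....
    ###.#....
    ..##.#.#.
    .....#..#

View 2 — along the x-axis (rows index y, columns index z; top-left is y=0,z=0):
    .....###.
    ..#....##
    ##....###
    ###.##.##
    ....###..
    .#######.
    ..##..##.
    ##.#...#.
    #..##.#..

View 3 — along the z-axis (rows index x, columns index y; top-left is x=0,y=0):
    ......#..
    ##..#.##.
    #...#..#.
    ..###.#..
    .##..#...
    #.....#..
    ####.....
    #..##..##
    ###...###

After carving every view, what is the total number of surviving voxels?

voxel count = 46

before carving: 729 voxels (9×9×9)
V1 y: intersect with XZ mask (29 set) -- 261 left
V2 x: intersect with YZ mask (40 set) -- 127 left
V3 z: intersect with XY mask (33 set) -- 46 left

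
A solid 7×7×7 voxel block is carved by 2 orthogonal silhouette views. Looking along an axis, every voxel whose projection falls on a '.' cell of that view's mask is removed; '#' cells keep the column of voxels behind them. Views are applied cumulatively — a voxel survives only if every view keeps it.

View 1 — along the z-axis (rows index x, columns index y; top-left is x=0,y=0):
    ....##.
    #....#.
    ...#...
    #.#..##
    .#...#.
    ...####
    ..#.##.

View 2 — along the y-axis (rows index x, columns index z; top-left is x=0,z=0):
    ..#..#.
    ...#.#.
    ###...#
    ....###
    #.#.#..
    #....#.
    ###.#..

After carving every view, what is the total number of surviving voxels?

before carving: 343 voxels (7×7×7)
[1] z-view keeps 18 columns → grid now 126
[2] y-view keeps 20 columns → grid now 50

|visual hull| = 50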